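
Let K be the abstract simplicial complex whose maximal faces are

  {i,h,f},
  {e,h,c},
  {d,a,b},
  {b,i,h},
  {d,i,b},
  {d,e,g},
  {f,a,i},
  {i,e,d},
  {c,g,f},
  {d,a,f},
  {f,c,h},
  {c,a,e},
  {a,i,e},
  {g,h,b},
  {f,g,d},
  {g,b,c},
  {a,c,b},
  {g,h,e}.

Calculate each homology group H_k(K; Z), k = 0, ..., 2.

H_0 = Z,  H_1 = Z ⊕ Z/2,  H_2 = 0.

Take the total order a < b < c < d < e < f < g < h < i on the vertex set. Then K (dimension 2) consists of the simplices:

  0-simplices (9): a, b, c, d, e, f, g, h, i
  1-simplices (27): ab, ac, ad, ae, af, ai, bc, bd, bg, bh, bi, ce, cf, cg, ch, de, df, dg, di, eg, eh, ei, fg, fh, fi, gh, hi
  2-simplices (18): abc, abd, ace, adf, aei, afi, bcg, bdi, bgh, bhi, ceh, cfg, cfh, deg, dei, dfg, egh, fhi

giving chain groups C_0 ≅ Z^9, C_1 ≅ Z^27, C_2 ≅ Z^18.

Boundary ∂_1: C_1 → C_0 sends each edge [p,q] (with p < q) to q − p. For instance
  ∂bg = g − b.
This gives a 9×27 integer matrix of rank 8; reducing to Smith normal form yields diagonal entries (1,1,1,1,1,1,1,1).

Boundary ∂_2: C_2 → C_1 maps a triangle to the signed sum of its edges. For instance
  ∂bhi = hi − bi + bh,
  ∂ceh = eh − ch + ce.
The 27×18 boundary matrix has rank 18 and Smith normal form diag(1,1,1,1,1,1,1,1,1,1,1,1,1,1,1,1,1,2).

From H_k ≅ ker(∂_k) / im(∂_{k+1}) we obtain:

  H_0: rank C_0 − rank ∂_1 = 9 − 8 = 1, and the invariant factors of ∂_1 are all 1, so H_0 ≅ Z.
  H_1: rank ker ∂_1 − rank ∂_2 = (27 − 8) − 18 = 1, and ∂_2 has invariant factor 2 > 1, so H_1 ≅ Z ⊕ Z/2.
  H_2: rank ker ∂_2 − rank ∂_3 = (18 − 18) − 0 = 0, and there is no ∂_3, so H_2 ≅ 0.

As a check, the Euler characteristic is 9 − 27 + 18 = 0, which agrees with 1 − 1 + 0 = 0.
(K is a triangulation of the Klein bottle.)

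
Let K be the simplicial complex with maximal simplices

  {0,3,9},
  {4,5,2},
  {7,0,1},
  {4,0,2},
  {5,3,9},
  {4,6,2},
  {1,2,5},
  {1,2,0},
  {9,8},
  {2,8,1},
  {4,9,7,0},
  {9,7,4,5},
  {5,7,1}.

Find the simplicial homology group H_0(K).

K has 10 vertices, 24 edges, 17 triangles, 2 3-simplices.
rank ∂_0 = 0, rank ∂_1 = 9 ⇒ b_0 = 10 − 0 − 9 = 1; all invariant factors of ∂_1 are 1 so no torsion. So H_0 ≅ Z.

H_0 ≅ Z.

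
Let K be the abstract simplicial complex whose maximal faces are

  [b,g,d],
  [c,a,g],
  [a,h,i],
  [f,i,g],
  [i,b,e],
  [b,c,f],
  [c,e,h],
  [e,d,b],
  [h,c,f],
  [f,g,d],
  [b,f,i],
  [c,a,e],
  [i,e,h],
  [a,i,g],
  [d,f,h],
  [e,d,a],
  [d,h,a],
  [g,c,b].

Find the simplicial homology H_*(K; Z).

H_0 ≅ Z,  H_1 ≅ Z ⊕ Z/2Z,  H_2 = 0.

Fix the vertex order a < b < c < d < e < f < g < h < i and write every simplex with vertices in increasing order. Then dim K = 2 and the simplices of K are:

  0-simplices (9): a, b, c, d, e, f, g, h, i
  1-simplices (27): ac, ad, ae, ag, ah, ai, bc, bd, be, bf, bg, bi, ce, cf, cg, ch, de, df, dg, dh, eh, ei, fg, fh, fi, gi, hi
  2-simplices (18): ace, acg, ade, adh, agi, ahi, bcf, bcg, bde, bdg, bei, bfi, ceh, cfh, dfg, dfh, ehi, fgi

so the chain groups are C_0 ≅ Z^9, C_1 ≅ Z^27, C_2 ≅ Z^18.

The boundary map ∂_1: C_1 → C_0 maps an edge to its endpoints' difference, ∂[p,q] = q − p.
The resulting 9×27 matrix has rank 8, and its Smith normal form has invariant factors (1,1,1,1,1,1,1,1).

∂_2: C_2 → C_1 maps a triangle to the signed sum of its edges. For instance
  ∂bdg = dg − bg + bd,
  ∂cfh = fh − ch + cf.
The 27×18 boundary matrix has rank 18 and Smith normal form diag(1,1,1,1,1,1,1,1,1,1,1,1,1,1,1,1,1,2).

Computing H_k = (kernel of ∂_k) / (image of ∂_{k+1}):

  H_0: rank C_0 − rank ∂_1 = 9 − 8 = 1, and the invariant factors of ∂_1 are all 1, so H_0 = Z.
  H_1: rank ker ∂_1 − rank ∂_2 = (27 − 8) − 18 = 1, and ∂_2 has invariant factor 2 > 1, so H_1 = Z ⊕ Z/2Z.
  H_2: rank ker ∂_2 − rank ∂_3 = (18 − 18) − 0 = 0, and there is no ∂_3, so H_2 = 0.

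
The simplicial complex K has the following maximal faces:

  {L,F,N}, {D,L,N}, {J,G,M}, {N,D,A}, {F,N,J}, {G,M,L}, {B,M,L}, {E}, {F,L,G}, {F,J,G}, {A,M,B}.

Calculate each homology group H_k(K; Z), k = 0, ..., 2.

K has 10 vertices, 19 edges, 10 triangles.
rank ∂_0 = 0, rank ∂_1 = 8 ⇒ b_0 = 10 − 0 − 8 = 2; all invariant factors of ∂_1 are 1 so no torsion. So H_0 = Z^2.
rank ∂_1 = 8, rank ∂_2 = 10 ⇒ b_1 = 19 − 8 − 10 = 1; all invariant factors of ∂_2 are 1 so no torsion. So H_1 = Z.
rank ∂_2 = 10, rank ∂_3 = 0 ⇒ b_2 = 10 − 10 − 0 = 0. So H_2 = 0.

H_0 ≅ Z^2,  H_1 ≅ Z,  H_2 = 0.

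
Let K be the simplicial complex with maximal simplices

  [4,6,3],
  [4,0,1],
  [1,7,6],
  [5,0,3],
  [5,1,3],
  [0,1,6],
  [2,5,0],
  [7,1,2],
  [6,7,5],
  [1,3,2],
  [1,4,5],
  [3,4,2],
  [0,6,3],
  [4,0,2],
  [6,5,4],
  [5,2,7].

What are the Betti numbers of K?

We work with the vertex ordering 0 < 1 < 2 < 3 < 4 < 5 < 6 < 7. The simplices of K, each written with vertices in increasing order, are:

  0-simplices (8): [0], [1], [2], [3], [4], [5], [6], [7]
  1-simplices (24): (24 of them)
  2-simplices (16): [0,1,4], [0,1,6], [0,2,4], [0,2,5], [0,3,5], [0,3,6], [1,2,3], [1,2,7], [1,3,5], [1,4,5], [1,6,7], [2,3,4], [2,5,7], [3,4,6], [4,5,6], [5,6,7]

so the chain groups are C_0 ≅ Z^8, C_1 ≅ Z^24, C_2 ≅ Z^16.

The boundary map ∂_1: C_1 → C_0 is given by ∂[p,q] = [q] − [p].
The 8×24 boundary matrix has rank 7 and Smith normal form diag(1,1,1,1,1,1,1).

The boundary map ∂_2: C_2 → C_1 maps a triangle to the signed sum of its edges. For instance
  ∂[5,6,7] = [6,7] − [5,7] + [5,6],
  ∂[1,2,3] = [2,3] − [1,3] + [1,2].
The 24×16 boundary matrix has rank 15 and Smith normal form diag(1,1,1,1,1,1,1,1,1,1,1,1,1,1,1).

Computing H_k = (kernel of ∂_k) / (image of ∂_{k+1}):

  H_0: rank C_0 − rank ∂_1 = 8 − 7 = 1, and the invariant factors of ∂_1 are all 1, so H_0 = Z.
  H_1: rank ker ∂_1 − rank ∂_2 = (24 − 7) − 15 = 2, and the invariant factors of ∂_2 are all 1, so H_1 = Z^2.
  H_2: rank ker ∂_2 − rank ∂_3 = (16 − 15) − 0 = 1, and there is no ∂_3, so H_2 = Z.

As a check, the Euler characteristic is 8 − 24 + 16 = 0, which agrees with 1 − 2 + 1 = 0.

Hence the Betti numbers are b_0 = 1, b_1 = 2, b_2 = 1.

b_0 = 1, b_1 = 2, b_2 = 1.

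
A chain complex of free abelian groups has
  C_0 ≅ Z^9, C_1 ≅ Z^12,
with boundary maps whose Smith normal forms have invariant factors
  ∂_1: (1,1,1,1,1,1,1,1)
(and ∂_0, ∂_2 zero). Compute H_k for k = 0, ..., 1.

H_0 ≅ Z,  H_1 ≅ Z^4.

H_0: b_0 = 9 − 0 − 8 = 1; torsion from ∂_1 factors > 1: none. So H_0 ≅ Z.
H_1: b_1 = 12 − 8 − 0 = 4; torsion from ∂_2 factors > 1: none. So H_1 ≅ Z^4.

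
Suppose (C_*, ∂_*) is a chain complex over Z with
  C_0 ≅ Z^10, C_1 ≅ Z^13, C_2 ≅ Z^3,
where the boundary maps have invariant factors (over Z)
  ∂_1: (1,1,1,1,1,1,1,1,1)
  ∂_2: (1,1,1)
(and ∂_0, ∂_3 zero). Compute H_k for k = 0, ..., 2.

H_0 = Z,  H_1 = Z,  H_2 = 0.

H_0: b_0 = 10 − 0 − 9 = 1; torsion from ∂_1 factors > 1: none. So H_0 = Z.
H_1: b_1 = 13 − 9 − 3 = 1; torsion from ∂_2 factors > 1: none. So H_1 = Z.
H_2: b_2 = 3 − 3 − 0 = 0; torsion from ∂_3 factors > 1: none. So H_2 = 0.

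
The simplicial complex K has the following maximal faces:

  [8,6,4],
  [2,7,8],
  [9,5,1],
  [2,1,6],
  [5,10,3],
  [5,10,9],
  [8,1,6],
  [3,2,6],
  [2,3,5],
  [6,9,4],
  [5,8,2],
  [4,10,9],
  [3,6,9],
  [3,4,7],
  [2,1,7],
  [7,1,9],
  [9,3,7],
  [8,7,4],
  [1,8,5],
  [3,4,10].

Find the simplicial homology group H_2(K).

We work with the vertex ordering 1 < 2 < 3 < 4 < 5 < 6 < 7 < 8 < 9 < 10. The simplices of K, each written with vertices in increasing order, are:

  0-simplices (10): [1], [2], [3], [4], [5], [6], [7], [8], [9], [10]
  1-simplices (30): (30 of them)
  2-simplices (20): (20 of them)

giving chain groups C_0 ≅ Z^10, C_1 ≅ Z^30, C_2 ≅ Z^20.

The boundary map ∂_1: C_1 → C_0 is given by ∂[p,q] = [q] − [p]. For instance
  ∂[2,3] = [3] − [2].
The resulting 10×30 matrix has rank 9, and its Smith normal form has invariant factors (1,1,1,1,1,1,1,1,1).

The boundary map ∂_2: C_2 → C_1 maps a triangle to the signed sum of its edges. For instance
  ∂[1,2,6] = [2,6] − [1,6] + [1,2],
  ∂[1,5,9] = [5,9] − [1,9] + [1,5].
This gives a 30×20 integer matrix of rank 20; reducing to Smith normal form yields diagonal entries (1,1,1,1,1,1,1,1,1,1,1,1,1,1,1,1,1,1,1,2).

Computing H_k = (kernel of ∂_k) / (image of ∂_{k+1}):

  H_2: rank ker ∂_2 − rank ∂_3 = (20 − 20) − 0 = 0, and there is no ∂_3, so H_2 = 0.

(K is a triangulation of the Klein bottle.)

H_2 ≅ 0.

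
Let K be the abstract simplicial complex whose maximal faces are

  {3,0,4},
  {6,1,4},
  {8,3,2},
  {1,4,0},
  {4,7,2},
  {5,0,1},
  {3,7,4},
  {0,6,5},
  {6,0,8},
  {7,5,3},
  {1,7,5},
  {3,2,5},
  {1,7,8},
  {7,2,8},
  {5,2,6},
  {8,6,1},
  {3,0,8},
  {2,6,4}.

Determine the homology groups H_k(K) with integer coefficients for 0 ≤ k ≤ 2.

H_0 ≅ Z,  H_1 ≅ Z ⊕ Z_2,  H_2 = 0.

Fix the vertex order 0 < 1 < 2 < 3 < 4 < 5 < 6 < 7 < 8 and write every simplex with vertices in increasing order. Then dim K = 2 and the simplices of K are:

  0-simplices (9): [0], [1], [2], [3], [4], [5], [6], [7], [8]
  1-simplices (27): (27 of them)
  2-simplices (18): [0,1,4], [0,1,5], [0,3,4], [0,3,8], [0,5,6], [0,6,8], [1,4,6], [1,5,7], [1,6,8], [1,7,8], [2,3,5], [2,3,8], [2,4,6], [2,4,7], [2,5,6], [2,7,8], [3,4,7], [3,5,7]

giving chain groups C_0 ≅ Z^9, C_1 ≅ Z^27, C_2 ≅ Z^18.

Boundary ∂_1: C_1 → C_0 maps an edge to its endpoints' difference, ∂[p,q] = q − p. For instance
  ∂[0,6] = [6] − [0].
This gives a 9×27 integer matrix of rank 8; reducing to Smith normal form yields diagonal entries (1,1,1,1,1,1,1,1).

The boundary map ∂_2: C_2 → C_1 acts by ∂[p,q,r] = [q,r] − [p,r] + [p,q]. For instance
  ∂[0,1,4] = [1,4] − [0,4] + [0,1],
  ∂[2,7,8] = [7,8] − [2,8] + [2,7].
As a 27×18 matrix over Z this has rank 18, with invariant factors (1,1,1,1,1,1,1,1,1,1,1,1,1,1,1,1,1,2).

Reading off H_k = ker ∂_k / im ∂_{k+1}:

  H_0: rank C_0 − rank ∂_1 = 9 − 8 = 1, and the invariant factors of ∂_1 are all 1, so H_0 ≅ Z.
  H_1: rank ker ∂_1 − rank ∂_2 = (27 − 8) − 18 = 1, and ∂_2 has invariant factor 2 > 1, so H_1 ≅ Z ⊕ Z_2.
  H_2: rank ker ∂_2 − rank ∂_3 = (18 − 18) − 0 = 0, and there is no ∂_3, so H_2 ≅ 0.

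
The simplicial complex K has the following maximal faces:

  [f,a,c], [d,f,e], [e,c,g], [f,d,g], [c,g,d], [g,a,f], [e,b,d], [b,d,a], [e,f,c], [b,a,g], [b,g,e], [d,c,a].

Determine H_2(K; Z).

K has 7 vertices, 18 edges, 12 triangles.
rank ∂_2 = 12, rank ∂_3 = 0 ⇒ b_2 = 12 − 12 − 0 = 0. So H_2 ≅ 0.

H_2 = 0.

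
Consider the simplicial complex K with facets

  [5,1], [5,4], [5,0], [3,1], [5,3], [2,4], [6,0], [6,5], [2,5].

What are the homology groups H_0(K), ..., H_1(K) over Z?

Order the vertices as 0 < 1 < 2 < 3 < 4 < 5 < 6. Listing each simplex with vertices in this order, K has dimension 1 with simplices:

  0-simplices (7): [0], [1], [2], [3], [4], [5], [6]
  1-simplices (9): [0,5], [0,6], [1,3], [1,5], [2,4], [2,5], [3,5], [4,5], [5,6]

so the chain groups are C_0 ≅ Z^7, C_1 ≅ Z^9.

∂_1: C_1 → C_0 maps an edge to its endpoints' difference, ∂[p,q] = q − p. For instance
  ∂[3,5] = [5] − [3].
The resulting 7×9 matrix has rank 6, and its Smith normal form has invariant factors (1,1,1,1,1,1).

Computing H_k = (kernel of ∂_k) / (image of ∂_{k+1}):

  H_0: rank C_0 − rank ∂_1 = 7 − 6 = 1, and the invariant factors of ∂_1 are all 1, so H_0 = Z.
  H_1: rank ker ∂_1 − rank ∂_2 = (9 − 6) − 0 = 3, and there is no ∂_2, so H_1 = Z^3.

H_0 ≅ Z,  H_1 ≅ Z^3.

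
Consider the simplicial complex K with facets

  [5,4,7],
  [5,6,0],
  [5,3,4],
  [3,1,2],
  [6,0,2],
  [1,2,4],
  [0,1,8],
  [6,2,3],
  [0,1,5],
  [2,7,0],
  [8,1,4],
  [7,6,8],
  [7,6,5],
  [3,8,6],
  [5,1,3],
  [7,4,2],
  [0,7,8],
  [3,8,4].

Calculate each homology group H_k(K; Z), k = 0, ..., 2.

Order the vertices as 0 < 1 < 2 < 3 < 4 < 5 < 6 < 7 < 8. Listing each simplex with vertices in this order, K has dimension 2 with simplices:

  0-simplices (9): [0], [1], [2], [3], [4], [5], [6], [7], [8]
  1-simplices (27): (27 of them)
  2-simplices (18): [0,1,5], [0,1,8], [0,2,6], [0,2,7], [0,5,6], [0,7,8], [1,2,3], [1,2,4], [1,3,5], [1,4,8], [2,3,6], [2,4,7], [3,4,5], [3,4,8], [3,6,8], [4,5,7], [5,6,7], [6,7,8]

Hence C_0 ≅ Z^9, C_1 ≅ Z^27, C_2 ≅ Z^18.

The boundary map ∂_1: C_1 → C_0 sends each edge [p,q] (with p < q) to q − p. For instance
  ∂[3,4] = [4] − [3].
The 9×27 boundary matrix has rank 8 and Smith normal form diag(1,1,1,1,1,1,1,1).

Boundary ∂_2: C_2 → C_1 acts by ∂[p,q,r] = [q,r] − [p,r] + [p,q]. For instance
  ∂[1,4,8] = [4,8] − [1,8] + [1,4],
  ∂[1,3,5] = [3,5] − [1,5] + [1,3].
This gives a 27×18 integer matrix of rank 18; reducing to Smith normal form yields diagonal entries (1,1,1,1,1,1,1,1,1,1,1,1,1,1,1,1,1,2).

Now H_k = ker ∂_k / im ∂_{k+1}, so:

  H_0: rank C_0 − rank ∂_1 = 9 − 8 = 1, and the invariant factors of ∂_1 are all 1, so H_0 = Z.
  H_1: rank ker ∂_1 − rank ∂_2 = (27 − 8) − 18 = 1, and ∂_2 has invariant factor 2 > 1, so H_1 = Z × Z/2.
  H_2: rank ker ∂_2 − rank ∂_3 = (18 − 18) − 0 = 0, and there is no ∂_3, so H_2 = 0.

H_0 = Z,  H_1 = Z × Z/2,  H_2 = 0.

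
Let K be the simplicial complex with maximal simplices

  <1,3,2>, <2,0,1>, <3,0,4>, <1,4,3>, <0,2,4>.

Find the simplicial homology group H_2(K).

H_2 = 0.

Order the vertices as 0 < 1 < 2 < 3 < 4. Listing each simplex with vertices in this order, K has dimension 2 with simplices:

  0-simplices (5): [0], [1], [2], [3], [4]
  1-simplices (10): [0,1], [0,2], [0,3], [0,4], [1,2], [1,3], [1,4], [2,3], [2,4], [3,4]
  2-simplices (5): [0,1,2], [0,2,4], [0,3,4], [1,2,3], [1,3,4]

Hence C_0 ≅ Z^5, C_1 ≅ Z^10, C_2 ≅ Z^5.

Boundary ∂_1: C_1 → C_0 is given by ∂[p,q] = [q] − [p].
The 5×10 boundary matrix has rank 4 and Smith normal form diag(1,1,1,1).

Boundary ∂_2: C_2 → C_1 sends each 2-simplex [p,q,r] to [q,r] − [p,r] + [p,q]. For instance
  ∂[1,3,4] = [3,4] − [1,4] + [1,3],
  ∂[0,2,4] = [2,4] − [0,4] + [0,2].
As a 10×5 matrix over Z this has rank 5, with invariant factors (1,1,1,1,1).

Now H_k = ker ∂_k / im ∂_{k+1}, so:

  H_2: rank ker ∂_2 − rank ∂_3 = (5 − 5) − 0 = 0, and there is no ∂_3, so H_2 = 0.

(K is a triangulation of the Möbius band.)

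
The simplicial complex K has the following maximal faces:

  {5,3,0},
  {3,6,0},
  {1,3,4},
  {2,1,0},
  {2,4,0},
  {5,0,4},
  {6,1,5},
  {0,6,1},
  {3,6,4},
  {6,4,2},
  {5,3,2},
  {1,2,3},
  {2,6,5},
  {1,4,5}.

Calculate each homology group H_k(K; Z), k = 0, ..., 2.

H_0 = Z,  H_1 = Z^2,  H_2 = Z.

Order the vertices as 0 < 1 < 2 < 3 < 4 < 5 < 6. Listing each simplex with vertices in this order, K has dimension 2 with simplices:

  0-simplices (7): [0], [1], [2], [3], [4], [5], [6]
  1-simplices (21): [0,1], [0,2], [0,3], [0,4], [0,5], [0,6], [1,2], [1,3], [1,4], [1,5], [1,6], [2,3], [2,4], [2,5], [2,6], [3,4], [3,5], [3,6], [4,5], [4,6], [5,6]
  2-simplices (14): [0,1,2], [0,1,6], [0,2,4], [0,3,5], [0,3,6], [0,4,5], [1,2,3], [1,3,4], [1,4,5], [1,5,6], [2,3,5], [2,4,6], [2,5,6], [3,4,6]

giving chain groups C_0 ≅ Z^7, C_1 ≅ Z^21, C_2 ≅ Z^14.

Boundary ∂_1: C_1 → C_0 is given by ∂[p,q] = [q] − [p]. For instance
  ∂[0,4] = [4] − [0].
This gives a 7×21 integer matrix of rank 6; reducing to Smith normal form yields diagonal entries (1,1,1,1,1,1).

∂_2: C_2 → C_1 maps a triangle to the signed sum of its edges. For instance
  ∂[2,3,5] = [3,5] − [2,5] + [2,3],
  ∂[2,5,6] = [5,6] − [2,6] + [2,5].
This gives a 21×14 integer matrix of rank 13; reducing to Smith normal form yields diagonal entries (1,1,1,1,1,1,1,1,1,1,1,1,1).

Reading off H_k = ker ∂_k / im ∂_{k+1}:

  H_0: rank C_0 − rank ∂_1 = 7 − 6 = 1, and the invariant factors of ∂_1 are all 1, so H_0 = Z.
  H_1: rank ker ∂_1 − rank ∂_2 = (21 − 6) − 13 = 2, and the invariant factors of ∂_2 are all 1, so H_1 = Z^2.
  H_2: rank ker ∂_2 − rank ∂_3 = (14 − 13) − 0 = 1, and there is no ∂_3, so H_2 = Z.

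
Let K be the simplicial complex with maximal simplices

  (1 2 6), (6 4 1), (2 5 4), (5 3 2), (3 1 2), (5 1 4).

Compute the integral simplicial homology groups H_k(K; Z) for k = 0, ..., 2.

Fix the vertex order 1 < 2 < 3 < 4 < 5 < 6 and write every simplex with vertices in increasing order. Then dim K = 2 and the simplices of K are:

  0-simplices (6): [1], [2], [3], [4], [5], [6]
  1-simplices (12): [1,2], [1,3], [1,4], [1,5], [1,6], [2,3], [2,4], [2,5], [2,6], [3,5], [4,5], [4,6]
  2-simplices (6): [1,2,3], [1,2,6], [1,4,5], [1,4,6], [2,3,5], [2,4,5]

Hence C_0 ≅ Z^6, C_1 ≅ Z^12, C_2 ≅ Z^6.

Boundary ∂_1: C_1 → C_0 maps an edge to its endpoints' difference, ∂[p,q] = q − p.
The 6×12 boundary matrix has rank 5 and Smith normal form diag(1,1,1,1,1).

∂_2: C_2 → C_1 maps a triangle to the signed sum of its edges. For instance
  ∂[2,3,5] = [3,5] − [2,5] + [2,3],
  ∂[1,4,6] = [4,6] − [1,6] + [1,4].
The 12×6 boundary matrix has rank 6 and Smith normal form diag(1,1,1,1,1,1).

From H_k ≅ ker(∂_k) / im(∂_{k+1}) we obtain:

  H_0: rank C_0 − rank ∂_1 = 6 − 5 = 1, and the invariant factors of ∂_1 are all 1, so H_0 = Z.
  H_1: rank ker ∂_1 − rank ∂_2 = (12 − 5) − 6 = 1, and the invariant factors of ∂_2 are all 1, so H_1 = Z.
  H_2: rank ker ∂_2 − rank ∂_3 = (6 − 6) − 0 = 0, and there is no ∂_3, so H_2 = 0.

As a check, the Euler characteristic is 6 − 12 + 6 = 0, which agrees with 1 − 1 + 0 = 0.

H_0 = Z,  H_1 = Z,  H_2 = 0.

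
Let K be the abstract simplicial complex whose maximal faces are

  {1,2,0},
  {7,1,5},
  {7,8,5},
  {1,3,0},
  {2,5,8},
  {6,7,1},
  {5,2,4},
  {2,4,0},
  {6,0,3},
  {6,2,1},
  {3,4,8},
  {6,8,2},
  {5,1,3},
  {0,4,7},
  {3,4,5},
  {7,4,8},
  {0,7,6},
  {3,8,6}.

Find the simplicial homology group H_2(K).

H_2 ≅ 0.

We work with the vertex ordering 0 < 1 < 2 < 3 < 4 < 5 < 6 < 7 < 8. The simplices of K, each written with vertices in increasing order, are:

  0-simplices (9): [0], [1], [2], [3], [4], [5], [6], [7], [8]
  1-simplices (27): (27 of them)
  2-simplices (18): [0,1,2], [0,1,3], [0,2,4], [0,3,6], [0,4,7], [0,6,7], [1,2,6], [1,3,5], [1,5,7], [1,6,7], [2,4,5], [2,5,8], [2,6,8], [3,4,5], [3,4,8], [3,6,8], [4,7,8], [5,7,8]

Hence C_0 ≅ Z^9, C_1 ≅ Z^27, C_2 ≅ Z^18.

The boundary map ∂_1: C_1 → C_0 sends each edge [p,q] (with p < q) to q − p.
The 9×27 boundary matrix has rank 8 and Smith normal form diag(1,1,1,1,1,1,1,1).

∂_2: C_2 → C_1 sends each 2-simplex [p,q,r] to [q,r] − [p,r] + [p,q]. For instance
  ∂[0,6,7] = [6,7] − [0,7] + [0,6],
  ∂[2,4,5] = [4,5] − [2,5] + [2,4].
This gives a 27×18 integer matrix of rank 18; reducing to Smith normal form yields diagonal entries (1,1,1,1,1,1,1,1,1,1,1,1,1,1,1,1,1,2).

From H_k ≅ ker(∂_k) / im(∂_{k+1}) we obtain:

  H_2: rank ker ∂_2 − rank ∂_3 = (18 − 18) − 0 = 0, and there is no ∂_3, so H_2 ≅ 0.

(K is a triangulation of the Klein bottle.)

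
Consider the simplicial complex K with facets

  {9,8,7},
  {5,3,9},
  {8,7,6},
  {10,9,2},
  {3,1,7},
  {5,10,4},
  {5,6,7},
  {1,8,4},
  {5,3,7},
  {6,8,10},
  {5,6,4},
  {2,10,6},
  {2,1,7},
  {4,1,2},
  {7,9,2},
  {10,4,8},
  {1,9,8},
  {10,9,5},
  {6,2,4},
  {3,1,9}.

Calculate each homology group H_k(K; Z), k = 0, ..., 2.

K has 10 vertices, 30 edges, 20 triangles.
rank ∂_0 = 0, rank ∂_1 = 9 ⇒ b_0 = 10 − 0 − 9 = 1; all invariant factors of ∂_1 are 1 so no torsion. So H_0 = Z.
rank ∂_1 = 9, rank ∂_2 = 20 ⇒ b_1 = 30 − 9 − 20 = 1; ∂_2 has invariant factor(s) [2] giving torsion. So H_1 = Z × Z/2.
rank ∂_2 = 20, rank ∂_3 = 0 ⇒ b_2 = 20 − 20 − 0 = 0. So H_2 = 0.

H_0 = Z,  H_1 = Z × Z/2,  H_2 = 0.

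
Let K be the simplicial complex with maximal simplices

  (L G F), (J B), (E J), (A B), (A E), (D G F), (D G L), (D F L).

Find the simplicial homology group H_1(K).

Take the total order A < B < D < E < F < G < J < L on the vertex set. Then K (dimension 2) consists of the simplices:

  0-simplices (8): A, B, D, E, F, G, J, L
  1-simplices (10): AB, AE, BJ, DF, DG, DL, EJ, FG, FL, GL
  2-simplices (4): DFG, DFL, DGL, FGL

Hence C_0 ≅ Z^8, C_1 ≅ Z^10, C_2 ≅ Z^4.

Boundary ∂_1: C_1 → C_0 maps an edge to its endpoints' difference, ∂[p,q] = q − p. For instance
  ∂DF = F − D.
The 8×10 boundary matrix has rank 6 and Smith normal form diag(1,1,1,1,1,1).

Boundary ∂_2: C_2 → C_1 maps a triangle to the signed sum of its edges. For instance
  ∂DFL = FL − DL + DF,
  ∂DGL = GL − DL + DG.
This gives a 10×4 integer matrix of rank 3; reducing to Smith normal form yields diagonal entries (1,1,1).

Now H_k = ker ∂_k / im ∂_{k+1}, so:

  H_1: rank ker ∂_1 − rank ∂_2 = (10 − 6) − 3 = 1, and the invariant factors of ∂_2 are all 1, so H_1 ≅ Z.

(K is a triangulation of the disjoint union of the 2-sphere S^2 and the circle S^1.)

H_1 ≅ Z.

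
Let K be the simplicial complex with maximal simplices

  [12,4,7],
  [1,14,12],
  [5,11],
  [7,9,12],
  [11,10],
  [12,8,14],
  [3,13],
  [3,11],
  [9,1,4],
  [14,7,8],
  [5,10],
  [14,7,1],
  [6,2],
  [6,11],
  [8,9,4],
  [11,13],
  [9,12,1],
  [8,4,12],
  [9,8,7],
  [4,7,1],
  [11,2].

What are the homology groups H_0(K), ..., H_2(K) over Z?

K has 14 vertices, 27 edges, 12 triangles.
rank ∂_0 = 0, rank ∂_1 = 12 ⇒ b_0 = 14 − 0 − 12 = 2; all invariant factors of ∂_1 are 1 so no torsion. So H_0 = Z^2.
rank ∂_1 = 12, rank ∂_2 = 12 ⇒ b_1 = 27 − 12 − 12 = 3; ∂_2 has invariant factor(s) [2] giving torsion. So H_1 = Z^3 × Z/2.
rank ∂_2 = 12, rank ∂_3 = 0 ⇒ b_2 = 12 − 12 − 0 = 0. So H_2 = 0.

H_0 = Z^2,  H_1 = Z^3 × Z/2,  H_2 = 0.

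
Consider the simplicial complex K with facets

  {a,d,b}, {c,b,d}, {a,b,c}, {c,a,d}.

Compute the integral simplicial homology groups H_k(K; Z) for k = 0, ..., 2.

H_0 ≅ Z,  H_1 = 0,  H_2 ≅ Z.

Order the vertices as a < b < c < d. Listing each simplex with vertices in this order, K has dimension 2 with simplices:

  0-simplices (4): a, b, c, d
  1-simplices (6): ab, ac, ad, bc, bd, cd
  2-simplices (4): abc, abd, acd, bcd

giving chain groups C_0 ≅ Z^4, C_1 ≅ Z^6, C_2 ≅ Z^4.

Boundary ∂_1: C_1 → C_0 is given by ∂[p,q] = [q] − [p]. For instance
  ∂ab = b − a.
As a 4×6 matrix over Z this has rank 3, with invariant factors (1,1,1).

Boundary ∂_2: C_2 → C_1 acts by ∂[p,q,r] = [q,r] − [p,r] + [p,q]. For instance
  ∂acd = cd − ad + ac,
  ∂abd = bd − ad + ab.
The 6×4 boundary matrix has rank 3 and Smith normal form diag(1,1,1).

Computing H_k = (kernel of ∂_k) / (image of ∂_{k+1}):

  H_0: rank C_0 − rank ∂_1 = 4 − 3 = 1, and the invariant factors of ∂_1 are all 1, so H_0 = Z.
  H_1: rank ker ∂_1 − rank ∂_2 = (6 − 3) − 3 = 0, and the invariant factors of ∂_2 are all 1, so H_1 = 0.
  H_2: rank ker ∂_2 − rank ∂_3 = (4 − 3) − 0 = 1, and there is no ∂_3, so H_2 = Z.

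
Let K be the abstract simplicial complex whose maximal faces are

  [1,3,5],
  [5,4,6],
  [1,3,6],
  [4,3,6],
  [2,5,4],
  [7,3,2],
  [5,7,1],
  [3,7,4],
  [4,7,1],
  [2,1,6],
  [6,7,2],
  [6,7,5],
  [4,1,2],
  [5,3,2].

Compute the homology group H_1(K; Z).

H_1 ≅ Z^2.

Order the vertices as 1 < 2 < 3 < 4 < 5 < 6 < 7. Listing each simplex with vertices in this order, K has dimension 2 with simplices:

  0-simplices (7): [1], [2], [3], [4], [5], [6], [7]
  1-simplices (21): [1,2], [1,3], [1,4], [1,5], [1,6], [1,7], [2,3], [2,4], [2,5], [2,6], [2,7], [3,4], [3,5], [3,6], [3,7], [4,5], [4,6], [4,7], [5,6], [5,7], [6,7]
  2-simplices (14): [1,2,4], [1,2,6], [1,3,5], [1,3,6], [1,4,7], [1,5,7], [2,3,5], [2,3,7], [2,4,5], [2,6,7], [3,4,6], [3,4,7], [4,5,6], [5,6,7]

giving chain groups C_0 ≅ Z^7, C_1 ≅ Z^21, C_2 ≅ Z^14.

∂_1: C_1 → C_0 is given by ∂[p,q] = [q] − [p]. For instance
  ∂[1,4] = [4] − [1].
This gives a 7×21 integer matrix of rank 6; reducing to Smith normal form yields diagonal entries (1,1,1,1,1,1).

∂_2: C_2 → C_1 acts by ∂[p,q,r] = [q,r] − [p,r] + [p,q]. For instance
  ∂[4,5,6] = [5,6] − [4,6] + [4,5],
  ∂[2,3,7] = [3,7] − [2,7] + [2,3].
This gives a 21×14 integer matrix of rank 13; reducing to Smith normal form yields diagonal entries (1,1,1,1,1,1,1,1,1,1,1,1,1).

Reading off H_k = ker ∂_k / im ∂_{k+1}:

  H_1: rank ker ∂_1 − rank ∂_2 = (21 − 6) − 13 = 2, and the invariant factors of ∂_2 are all 1, so H_1 = Z^2.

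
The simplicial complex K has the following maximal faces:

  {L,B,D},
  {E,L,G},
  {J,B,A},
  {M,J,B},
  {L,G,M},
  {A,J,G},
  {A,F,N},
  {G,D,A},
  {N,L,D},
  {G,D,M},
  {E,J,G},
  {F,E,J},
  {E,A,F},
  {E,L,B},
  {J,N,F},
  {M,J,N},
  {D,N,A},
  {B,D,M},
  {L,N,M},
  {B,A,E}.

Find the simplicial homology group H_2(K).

H_2 ≅ 0.

Take the total order A < B < D < E < F < G < J < L < M < N on the vertex set. Then K (dimension 2) consists of the simplices:

  0-simplices (10): A, B, D, E, F, G, J, L, M, N
  1-simplices (30): AB, AD, AE, AF, AG, AJ, AN, BD, BE, BJ, BL, BM, DG, DL, DM, DN, EF, EG, EJ, EL, FJ, FN, GJ, GL, GM, JM, JN, LM, LN, MN
  2-simplices (20): ABE, ABJ, ADG, ADN, AEF, AFN, AGJ, BDL, BDM, BEL, BJM, DGM, DLN, EFJ, EGJ, EGL, FJN, GLM, JMN, LMN

giving chain groups C_0 ≅ Z^10, C_1 ≅ Z^30, C_2 ≅ Z^20.

∂_1: C_1 → C_0 maps an edge to its endpoints' difference, ∂[p,q] = q − p.
As a 10×30 matrix over Z this has rank 9, with invariant factors (1,1,1,1,1,1,1,1,1).

Boundary ∂_2: C_2 → C_1 maps a triangle to the signed sum of its edges. For instance
  ∂AFN = FN − AN + AF,
  ∂BEL = EL − BL + BE.
As a 30×20 matrix over Z this has rank 20, with invariant factors (1,1,1,1,1,1,1,1,1,1,1,1,1,1,1,1,1,1,1,2).

Reading off H_k = ker ∂_k / im ∂_{k+1}:

  H_2: rank ker ∂_2 − rank ∂_3 = (20 − 20) − 0 = 0, and there is no ∂_3, so H_2 = 0.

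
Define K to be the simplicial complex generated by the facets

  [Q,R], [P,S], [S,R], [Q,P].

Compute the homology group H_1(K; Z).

K has 4 vertices, 4 edges.
rank ∂_1 = 3, rank ∂_2 = 0 ⇒ b_1 = 4 − 3 − 0 = 1. So H_1 = Z.

H_1 ≅ Z.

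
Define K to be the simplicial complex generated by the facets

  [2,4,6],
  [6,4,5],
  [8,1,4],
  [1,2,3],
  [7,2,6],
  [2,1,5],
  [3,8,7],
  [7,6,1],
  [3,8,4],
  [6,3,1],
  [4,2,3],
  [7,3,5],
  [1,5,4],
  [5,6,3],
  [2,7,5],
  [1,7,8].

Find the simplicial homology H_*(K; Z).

H_0 ≅ Z,  H_1 ≅ Z^2,  H_2 ≅ Z.

Take the total order 1 < 2 < 3 < 4 < 5 < 6 < 7 < 8 on the vertex set. Then K (dimension 2) consists of the simplices:

  0-simplices (8): [1], [2], [3], [4], [5], [6], [7], [8]
  1-simplices (24): (24 of them)
  2-simplices (16): [1,2,3], [1,2,5], [1,3,6], [1,4,5], [1,4,8], [1,6,7], [1,7,8], [2,3,4], [2,4,6], [2,5,7], [2,6,7], [3,4,8], [3,5,6], [3,5,7], [3,7,8], [4,5,6]

so the chain groups are C_0 ≅ Z^8, C_1 ≅ Z^24, C_2 ≅ Z^16.

∂_1: C_1 → C_0 maps an edge to its endpoints' difference, ∂[p,q] = q − p. For instance
  ∂[3,4] = [4] − [3].
The 8×24 boundary matrix has rank 7 and Smith normal form diag(1,1,1,1,1,1,1).

The boundary map ∂_2: C_2 → C_1 sends each 2-simplex [p,q,r] to [q,r] − [p,r] + [p,q]. For instance
  ∂[4,5,6] = [5,6] − [4,6] + [4,5],
  ∂[3,5,7] = [5,7] − [3,7] + [3,5].
The 24×16 boundary matrix has rank 15 and Smith normal form diag(1,1,1,1,1,1,1,1,1,1,1,1,1,1,1).

From H_k ≅ ker(∂_k) / im(∂_{k+1}) we obtain:

  H_0: rank C_0 − rank ∂_1 = 8 − 7 = 1, and the invariant factors of ∂_1 are all 1, so H_0 = Z.
  H_1: rank ker ∂_1 − rank ∂_2 = (24 − 7) − 15 = 2, and the invariant factors of ∂_2 are all 1, so H_1 = Z^2.
  H_2: rank ker ∂_2 − rank ∂_3 = (16 − 15) − 0 = 1, and there is no ∂_3, so H_2 = Z.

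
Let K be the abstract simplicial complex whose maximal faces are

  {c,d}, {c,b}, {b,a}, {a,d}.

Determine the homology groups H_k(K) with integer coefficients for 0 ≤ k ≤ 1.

We work with the vertex ordering a < b < c < d. The simplices of K, each written with vertices in increasing order, are:

  0-simplices (4): a, b, c, d
  1-simplices (4): ab, ad, bc, cd

giving chain groups C_0 ≅ Z^4, C_1 ≅ Z^4.

The boundary map ∂_1: C_1 → C_0 is given by ∂[p,q] = [q] − [p]. For instance
  ∂cd = d − c.
As a 4×4 matrix over Z this has rank 3, with invariant factors (1,1,1).

Now H_k = ker ∂_k / im ∂_{k+1}, so:

  H_0: rank C_0 − rank ∂_1 = 4 − 3 = 1, and the invariant factors of ∂_1 are all 1, so H_0 = Z.
  H_1: rank ker ∂_1 − rank ∂_2 = (4 − 3) − 0 = 1, and there is no ∂_2, so H_1 = Z.

H_0 ≅ Z,  H_1 ≅ Z.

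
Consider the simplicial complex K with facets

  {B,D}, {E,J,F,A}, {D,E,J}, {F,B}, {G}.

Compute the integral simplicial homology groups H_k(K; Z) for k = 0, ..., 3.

H_0 ≅ Z^2,  H_1 ≅ Z,  H_2 = 0,  H_3 = 0.

Take the total order A < B < D < E < F < G < J on the vertex set. Then K (dimension 3) consists of the simplices:

  0-simplices (7): A, B, D, E, F, G, J
  1-simplices (10): AE, AF, AJ, BD, BF, DE, DJ, EF, EJ, FJ
  2-simplices (5): AEF, AEJ, AFJ, DEJ, EFJ
  3-simplices (1): AEFJ

so the chain groups are C_0 ≅ Z^7, C_1 ≅ Z^10, C_2 ≅ Z^5, C_3 ≅ Z^1.

∂_1: C_1 → C_0 maps an edge to its endpoints' difference, ∂[p,q] = q − p. For instance
  ∂AE = E − A.
This gives a 7×10 integer matrix of rank 5; reducing to Smith normal form yields diagonal entries (1,1,1,1,1).

Boundary ∂_2: C_2 → C_1 maps a triangle to the signed sum of its edges. For instance
  ∂AEJ = EJ − AJ + AE,
  ∂AFJ = FJ − AJ + AF.
The 10×5 boundary matrix has rank 4 and Smith normal form diag(1,1,1,1).

The boundary map ∂_3: C_3 → C_2 sends each 3-simplex σ to the alternating sum Σ_i (−1)^i (σ with its i-th vertex removed). For instance
  ∂AEFJ = EFJ − AFJ + AEJ − AEF.
This gives a 5×1 integer matrix of rank 1; reducing to Smith normal form yields diagonal entries (1).

Now H_k = ker ∂_k / im ∂_{k+1}, so:

  H_0: rank C_0 − rank ∂_1 = 7 − 5 = 2, and the invariant factors of ∂_1 are all 1, so H_0 ≅ Z^2.
  H_1: rank ker ∂_1 − rank ∂_2 = (10 − 5) − 4 = 1, and the invariant factors of ∂_2 are all 1, so H_1 ≅ Z.
  H_2: rank ker ∂_2 − rank ∂_3 = (5 − 4) − 1 = 0, and the invariant factors of ∂_3 are all 1, so H_2 ≅ 0.
  H_3: rank ker ∂_3 − rank ∂_4 = (1 − 1) − 0 = 0, and there is no ∂_4, so H_3 ≅ 0.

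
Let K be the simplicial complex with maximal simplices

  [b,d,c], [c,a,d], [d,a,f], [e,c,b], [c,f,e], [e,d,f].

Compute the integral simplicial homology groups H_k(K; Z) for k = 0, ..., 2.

H_0 = Z,  H_1 = Z,  H_2 = 0.

Order the vertices as a < b < c < d < e < f. Listing each simplex with vertices in this order, K has dimension 2 with simplices:

  0-simplices (6): a, b, c, d, e, f
  1-simplices (12): ac, ad, af, bc, bd, be, cd, ce, cf, de, df, ef
  2-simplices (6): acd, adf, bcd, bce, cef, def

giving chain groups C_0 ≅ Z^6, C_1 ≅ Z^12, C_2 ≅ Z^6.

Boundary ∂_1: C_1 → C_0 sends each edge [p,q] (with p < q) to q − p. For instance
  ∂ef = f − e.
The resulting 6×12 matrix has rank 5, and its Smith normal form has invariant factors (1,1,1,1,1).

Boundary ∂_2: C_2 → C_1 acts by ∂[p,q,r] = [q,r] − [p,r] + [p,q]. For instance
  ∂acd = cd − ad + ac,
  ∂bce = ce − be + bc.
This gives a 12×6 integer matrix of rank 6; reducing to Smith normal form yields diagonal entries (1,1,1,1,1,1).

From H_k ≅ ker(∂_k) / im(∂_{k+1}) we obtain:

  H_0: rank C_0 − rank ∂_1 = 6 − 5 = 1, and the invariant factors of ∂_1 are all 1, so H_0 = Z.
  H_1: rank ker ∂_1 − rank ∂_2 = (12 − 5) − 6 = 1, and the invariant factors of ∂_2 are all 1, so H_1 = Z.
  H_2: rank ker ∂_2 − rank ∂_3 = (6 − 6) − 0 = 0, and there is no ∂_3, so H_2 = 0.

As a check, the Euler characteristic is 6 − 12 + 6 = 0, which agrees with 1 − 1 + 0 = 0.
(K is a triangulation of the cylinder S^1 x I.)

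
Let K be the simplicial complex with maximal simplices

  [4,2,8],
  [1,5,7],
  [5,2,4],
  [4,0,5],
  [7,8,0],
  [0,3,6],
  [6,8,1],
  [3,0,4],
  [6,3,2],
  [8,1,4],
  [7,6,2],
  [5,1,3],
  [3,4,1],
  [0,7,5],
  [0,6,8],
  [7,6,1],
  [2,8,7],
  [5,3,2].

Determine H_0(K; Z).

H_0 ≅ Z.

Take the total order 0 < 1 < 2 < 3 < 4 < 5 < 6 < 7 < 8 on the vertex set. Then K (dimension 2) consists of the simplices:

  0-simplices (9): [0], [1], [2], [3], [4], [5], [6], [7], [8]
  1-simplices (27): (27 of them)
  2-simplices (18): [0,3,4], [0,3,6], [0,4,5], [0,5,7], [0,6,8], [0,7,8], [1,3,4], [1,3,5], [1,4,8], [1,5,7], [1,6,7], [1,6,8], [2,3,5], [2,3,6], [2,4,5], [2,4,8], [2,6,7], [2,7,8]

giving chain groups C_0 ≅ Z^9, C_1 ≅ Z^27, C_2 ≅ Z^18.

The boundary map ∂_1: C_1 → C_0 maps an edge to its endpoints' difference, ∂[p,q] = q − p. For instance
  ∂[1,6] = [6] − [1].
The resulting 9×27 matrix has rank 8, and its Smith normal form has invariant factors (1,1,1,1,1,1,1,1).

The boundary map ∂_2: C_2 → C_1 acts by ∂[p,q,r] = [q,r] − [p,r] + [p,q]. For instance
  ∂[1,6,7] = [6,7] − [1,7] + [1,6],
  ∂[2,4,8] = [4,8] − [2,8] + [2,4].
The resulting 27×18 matrix has rank 18, and its Smith normal form has invariant factors (1,1,1,1,1,1,1,1,1,1,1,1,1,1,1,1,1,2).

Computing H_k = (kernel of ∂_k) / (image of ∂_{k+1}):

  H_0: rank C_0 − rank ∂_1 = 9 − 8 = 1, and the invariant factors of ∂_1 are all 1, so H_0 = Z.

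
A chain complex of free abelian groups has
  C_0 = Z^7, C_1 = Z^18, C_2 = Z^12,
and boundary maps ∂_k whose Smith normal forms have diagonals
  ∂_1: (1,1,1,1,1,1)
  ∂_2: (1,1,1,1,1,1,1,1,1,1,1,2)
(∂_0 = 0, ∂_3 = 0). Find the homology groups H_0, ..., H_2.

H_0: b_0 = 7 − 0 − 6 = 1; torsion from ∂_1 factors > 1: none. So H_0 = Z.
H_1: b_1 = 18 − 6 − 12 = 0; torsion from ∂_2 factors > 1: [2]. So H_1 = Z/2.
H_2: b_2 = 12 − 12 − 0 = 0; torsion from ∂_3 factors > 1: none. So H_2 = 0.

H_0 = Z,  H_1 = Z/2,  H_2 = 0.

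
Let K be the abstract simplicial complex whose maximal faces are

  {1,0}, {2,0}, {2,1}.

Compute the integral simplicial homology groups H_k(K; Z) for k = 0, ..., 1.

H_0 = Z,  H_1 = Z.

Order the vertices as 0 < 1 < 2. Listing each simplex with vertices in this order, K has dimension 1 with simplices:

  0-simplices (3): [0], [1], [2]
  1-simplices (3): [0,1], [0,2], [1,2]

Hence C_0 ≅ Z^3, C_1 ≅ Z^3.

The boundary map ∂_1: C_1 → C_0 sends each edge [p,q] (with p < q) to q − p.
As a 3×3 matrix over Z this has rank 2, with invariant factors (1,1).

Computing H_k = (kernel of ∂_k) / (image of ∂_{k+1}):

  H_0: rank C_0 − rank ∂_1 = 3 − 2 = 1, and the invariant factors of ∂_1 are all 1, so H_0 ≅ Z.
  H_1: rank ker ∂_1 − rank ∂_2 = (3 − 2) − 0 = 1, and there is no ∂_2, so H_1 ≅ Z.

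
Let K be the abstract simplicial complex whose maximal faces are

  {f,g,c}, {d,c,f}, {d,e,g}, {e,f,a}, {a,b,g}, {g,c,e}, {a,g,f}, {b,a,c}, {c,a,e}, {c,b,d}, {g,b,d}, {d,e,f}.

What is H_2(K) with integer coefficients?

Order the vertices as a < b < c < d < e < f < g. Listing each simplex with vertices in this order, K has dimension 2 with simplices:

  0-simplices (7): a, b, c, d, e, f, g
  1-simplices (18): ab, ac, ae, af, ag, bc, bd, bg, cd, ce, cf, cg, de, df, dg, ef, eg, fg
  2-simplices (12): abc, abg, ace, aef, afg, bcd, bdg, cdf, ceg, cfg, def, deg

giving chain groups C_0 ≅ Z^7, C_1 ≅ Z^18, C_2 ≅ Z^12.

Boundary ∂_1: C_1 → C_0 is given by ∂[p,q] = [q] − [p].
The 7×18 boundary matrix has rank 6 and Smith normal form diag(1,1,1,1,1,1).

The boundary map ∂_2: C_2 → C_1 maps a triangle to the signed sum of its edges. For instance
  ∂abc = bc − ac + ab,
  ∂ceg = eg − cg + ce.
As a 18×12 matrix over Z this has rank 12, with invariant factors (1,1,1,1,1,1,1,1,1,1,1,2).

Computing H_k = (kernel of ∂_k) / (image of ∂_{k+1}):

  H_2: rank ker ∂_2 − rank ∂_3 = (12 − 12) − 0 = 0, and there is no ∂_3, so H_2 = 0.

(K is a triangulation of the real projective plane RP^2.)

H_2 = 0.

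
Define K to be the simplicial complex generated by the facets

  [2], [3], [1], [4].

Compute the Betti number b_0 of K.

b_0 = 4.

K has 4 vertices.
rank ∂_0 = 0, rank ∂_1 = 0 ⇒ b_0 = 4 − 0 − 0 = 4. So H_0 = Z^4.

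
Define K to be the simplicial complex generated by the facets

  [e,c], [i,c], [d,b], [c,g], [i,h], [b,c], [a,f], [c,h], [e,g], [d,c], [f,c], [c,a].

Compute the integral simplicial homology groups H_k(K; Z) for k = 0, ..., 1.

K has 9 vertices, 12 edges.
rank ∂_0 = 0, rank ∂_1 = 8 ⇒ b_0 = 9 − 0 − 8 = 1; all invariant factors of ∂_1 are 1 so no torsion. So H_0 ≅ Z.
rank ∂_1 = 8, rank ∂_2 = 0 ⇒ b_1 = 12 − 8 − 0 = 4. So H_1 ≅ Z^4.

H_0 ≅ Z,  H_1 ≅ Z^4.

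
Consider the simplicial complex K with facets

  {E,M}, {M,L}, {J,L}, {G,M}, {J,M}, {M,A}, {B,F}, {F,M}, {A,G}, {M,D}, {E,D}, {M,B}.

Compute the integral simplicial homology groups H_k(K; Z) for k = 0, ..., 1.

H_0 = Z,  H_1 = Z^4.

Take the total order A < B < D < E < F < G < J < L < M on the vertex set. Then K (dimension 1) consists of the simplices:

  0-simplices (9): A, B, D, E, F, G, J, L, M
  1-simplices (12): AG, AM, BF, BM, DE, DM, EM, FM, GM, JL, JM, LM

giving chain groups C_0 ≅ Z^9, C_1 ≅ Z^12.

∂_1: C_1 → C_0 sends each edge [p,q] (with p < q) to q − p. For instance
  ∂FM = M − F.
The resulting 9×12 matrix has rank 8, and its Smith normal form has invariant factors (1,1,1,1,1,1,1,1).

From H_k ≅ ker(∂_k) / im(∂_{k+1}) we obtain:

  H_0: rank C_0 − rank ∂_1 = 9 − 8 = 1, and the invariant factors of ∂_1 are all 1, so H_0 = Z.
  H_1: rank ker ∂_1 − rank ∂_2 = (12 − 8) − 0 = 4, and there is no ∂_2, so H_1 = Z^4.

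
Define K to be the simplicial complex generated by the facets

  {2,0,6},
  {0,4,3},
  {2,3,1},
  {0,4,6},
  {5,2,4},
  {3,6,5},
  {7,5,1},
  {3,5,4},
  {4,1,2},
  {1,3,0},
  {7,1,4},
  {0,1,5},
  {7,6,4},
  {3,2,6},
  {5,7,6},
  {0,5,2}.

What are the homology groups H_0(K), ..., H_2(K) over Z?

H_0 ≅ Z,  H_1 ≅ Z^2,  H_2 ≅ Z.

Order the vertices as 0 < 1 < 2 < 3 < 4 < 5 < 6 < 7. Listing each simplex with vertices in this order, K has dimension 2 with simplices:

  0-simplices (8): [0], [1], [2], [3], [4], [5], [6], [7]
  1-simplices (24): (24 of them)
  2-simplices (16): [0,1,3], [0,1,5], [0,2,5], [0,2,6], [0,3,4], [0,4,6], [1,2,3], [1,2,4], [1,4,7], [1,5,7], [2,3,6], [2,4,5], [3,4,5], [3,5,6], [4,6,7], [5,6,7]

giving chain groups C_0 ≅ Z^8, C_1 ≅ Z^24, C_2 ≅ Z^16.

Boundary ∂_1: C_1 → C_0 sends each edge [p,q] (with p < q) to q − p. For instance
  ∂[1,7] = [7] − [1].
The 8×24 boundary matrix has rank 7 and Smith normal form diag(1,1,1,1,1,1,1).

∂_2: C_2 → C_1 sends each 2-simplex [p,q,r] to [q,r] − [p,r] + [p,q]. For instance
  ∂[2,4,5] = [4,5] − [2,5] + [2,4],
  ∂[1,4,7] = [4,7] − [1,7] + [1,4].
The 24×16 boundary matrix has rank 15 and Smith normal form diag(1,1,1,1,1,1,1,1,1,1,1,1,1,1,1).

Computing H_k = (kernel of ∂_k) / (image of ∂_{k+1}):

  H_0: rank C_0 − rank ∂_1 = 8 − 7 = 1, and the invariant factors of ∂_1 are all 1, so H_0 = Z.
  H_1: rank ker ∂_1 − rank ∂_2 = (24 − 7) − 15 = 2, and the invariant factors of ∂_2 are all 1, so H_1 = Z^2.
  H_2: rank ker ∂_2 − rank ∂_3 = (16 − 15) − 0 = 1, and there is no ∂_3, so H_2 = Z.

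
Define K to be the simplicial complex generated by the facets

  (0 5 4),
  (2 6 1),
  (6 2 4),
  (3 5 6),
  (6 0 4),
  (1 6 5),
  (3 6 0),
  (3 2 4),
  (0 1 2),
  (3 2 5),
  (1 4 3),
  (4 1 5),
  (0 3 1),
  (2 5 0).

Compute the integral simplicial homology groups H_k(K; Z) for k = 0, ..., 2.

Order the vertices as 0 < 1 < 2 < 3 < 4 < 5 < 6. Listing each simplex with vertices in this order, K has dimension 2 with simplices:

  0-simplices (7): [0], [1], [2], [3], [4], [5], [6]
  1-simplices (21): [0,1], [0,2], [0,3], [0,4], [0,5], [0,6], [1,2], [1,3], [1,4], [1,5], [1,6], [2,3], [2,4], [2,5], [2,6], [3,4], [3,5], [3,6], [4,5], [4,6], [5,6]
  2-simplices (14): [0,1,2], [0,1,3], [0,2,5], [0,3,6], [0,4,5], [0,4,6], [1,2,6], [1,3,4], [1,4,5], [1,5,6], [2,3,4], [2,3,5], [2,4,6], [3,5,6]

Hence C_0 ≅ Z^7, C_1 ≅ Z^21, C_2 ≅ Z^14.

∂_1: C_1 → C_0 sends each edge [p,q] (with p < q) to q − p.
The resulting 7×21 matrix has rank 6, and its Smith normal form has invariant factors (1,1,1,1,1,1).

Boundary ∂_2: C_2 → C_1 maps a triangle to the signed sum of its edges. For instance
  ∂[1,3,4] = [3,4] − [1,4] + [1,3],
  ∂[2,3,4] = [3,4] − [2,4] + [2,3].
This gives a 21×14 integer matrix of rank 13; reducing to Smith normal form yields diagonal entries (1,1,1,1,1,1,1,1,1,1,1,1,1).

Reading off H_k = ker ∂_k / im ∂_{k+1}:

  H_0: rank C_0 − rank ∂_1 = 7 − 6 = 1, and the invariant factors of ∂_1 are all 1, so H_0 ≅ Z.
  H_1: rank ker ∂_1 − rank ∂_2 = (21 − 6) − 13 = 2, and the invariant factors of ∂_2 are all 1, so H_1 ≅ Z^2.
  H_2: rank ker ∂_2 − rank ∂_3 = (14 − 13) − 0 = 1, and there is no ∂_3, so H_2 ≅ Z.

As a check, the Euler characteristic is 7 − 21 + 14 = 0, which agrees with 1 − 2 + 1 = 0.

H_0 ≅ Z,  H_1 ≅ Z^2,  H_2 ≅ Z.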